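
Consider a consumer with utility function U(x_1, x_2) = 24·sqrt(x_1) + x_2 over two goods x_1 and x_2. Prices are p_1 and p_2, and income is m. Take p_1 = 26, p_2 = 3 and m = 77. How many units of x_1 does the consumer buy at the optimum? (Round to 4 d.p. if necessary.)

x_1* = 1.9172

Plugging in: x_1* = (12·3/26)² = 1.9172.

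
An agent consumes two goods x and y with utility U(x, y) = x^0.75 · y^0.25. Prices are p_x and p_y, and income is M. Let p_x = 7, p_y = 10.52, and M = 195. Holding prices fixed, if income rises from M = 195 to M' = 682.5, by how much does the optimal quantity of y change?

The MRS is 3·y/x. Set MRS = p_x/p_y.
Rearranging, p_y·y = (1/3)·p_x·x. Substituting into the budget gives p_x·x·(1 + (1/3)) = M.
Demand: x*(p_x,p_y,M) = 0.75·M/p_x and y* = 0.25·M/p_y.
At p_x=7, p_y=10.52, M=195: y* = 0.25·195/10.52 = 4.634.
At M' = 682.5: y* = 16.2191. Change: 16.2191 − 4.634 = 11.5851.

Δy* = 11.5851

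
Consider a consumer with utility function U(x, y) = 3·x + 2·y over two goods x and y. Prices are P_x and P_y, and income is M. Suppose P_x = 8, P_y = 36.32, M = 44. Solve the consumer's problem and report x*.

x* = 5.5

Perfect substitutes: compare marginal utility per dollar. 3/P_x vs 2/P_y → 0.375 vs 0.0551.
x gives more utility per dollar, so spend all income on x: x* = M/P_x, y* = 0.
Numerically: x* = 5.5, y* = 0.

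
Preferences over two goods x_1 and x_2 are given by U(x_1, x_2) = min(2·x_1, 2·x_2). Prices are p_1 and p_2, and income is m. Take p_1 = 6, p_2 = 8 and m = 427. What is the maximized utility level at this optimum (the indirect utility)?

Here 2·6 + 2·8 = 28, giving x_1* = 30.5 and x_2* = 30.5.
Utility at the optimum: U(30.5, 30.5) = 61.

V = 61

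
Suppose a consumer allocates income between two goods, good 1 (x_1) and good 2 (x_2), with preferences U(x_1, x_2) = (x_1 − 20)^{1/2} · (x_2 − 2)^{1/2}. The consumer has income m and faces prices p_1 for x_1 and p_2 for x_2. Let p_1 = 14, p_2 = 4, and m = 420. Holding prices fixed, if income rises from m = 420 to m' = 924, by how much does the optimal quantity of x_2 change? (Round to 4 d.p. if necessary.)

Δx_2* = 63

Discretionary income = 420 − 20·14 − 2·4 = 132; x_2* = 2 + 0.5·132/4 = 18.5.
At m' = 924: x_2* = 81.5. Change: 81.5 − 18.5 = 63.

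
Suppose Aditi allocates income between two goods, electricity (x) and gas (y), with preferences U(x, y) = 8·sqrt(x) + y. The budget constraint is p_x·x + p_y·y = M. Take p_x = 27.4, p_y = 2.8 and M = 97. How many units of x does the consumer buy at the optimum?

x* = 0.1671

Set MRS = p_x/p_y: 4·x^(−1/2) = p_x/p_y.
Thus x* = (4·p_y/p_x)² — independent of M — with the rest of income spent on y.
Plugging in: x* = (4·2.8/27.4)² = 0.1671.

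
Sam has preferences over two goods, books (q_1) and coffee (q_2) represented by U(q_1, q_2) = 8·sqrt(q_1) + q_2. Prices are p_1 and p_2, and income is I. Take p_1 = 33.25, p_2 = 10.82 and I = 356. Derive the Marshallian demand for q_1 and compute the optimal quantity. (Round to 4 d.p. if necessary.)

Utility is quasi-linear in q_2; the FOC for q_1 is 4/√q_1 = p_1/p_2.
Solve: √q_1 = 4·p_2/p_1, so q_1*(p_1,p_2) = (4·p_2/p_1)², and q_2* = (I − p_1·q_1*)/p_2.
Plugging in: q_1* = (4·10.82/33.25)² = 1.6943.

q_1* = 1.6943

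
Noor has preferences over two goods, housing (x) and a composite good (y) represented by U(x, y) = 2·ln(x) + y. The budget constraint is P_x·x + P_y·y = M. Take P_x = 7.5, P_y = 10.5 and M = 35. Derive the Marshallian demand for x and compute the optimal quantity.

So x*(P_x,P_y) = 2·P_y/P_x, independent of income; and y* = (M − 2·P_y)/P_y.
At the given prices: x* = 2·10.5/7.5 = 2.8.

x* = 2.8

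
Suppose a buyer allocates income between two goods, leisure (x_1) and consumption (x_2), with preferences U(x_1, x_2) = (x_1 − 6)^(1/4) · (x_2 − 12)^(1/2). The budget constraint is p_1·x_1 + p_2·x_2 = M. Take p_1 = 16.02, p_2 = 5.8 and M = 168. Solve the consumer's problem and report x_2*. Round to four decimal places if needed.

Discretionary income = 168 − 6·16.02 − 12·5.8 = 2.28; x_2* = 12 + 2/3·2.28/5.8 = 12.2621.

x_2* = 12.2621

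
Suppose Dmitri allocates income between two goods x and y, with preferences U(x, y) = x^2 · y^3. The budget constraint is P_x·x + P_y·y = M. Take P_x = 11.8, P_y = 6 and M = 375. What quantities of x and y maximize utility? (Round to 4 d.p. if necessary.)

MU_x/MU_y = (2·y)/(3·x); tangency sets this equal to P_x/P_y.
Rearranging, P_y·y = (3/2)·P_x·x. Substituting into the budget gives P_x·x·(1 + (3/2)) = M.
Demand: x*(P_x,P_y,M) = 0.4·M/P_x and y* = 0.6·M/P_y.
At P_x=11.8, P_y=6, M=375: x* = 0.4·375/11.8 = 12.7119, y* = 37.5.

x* = 12.7119, y* = 37.5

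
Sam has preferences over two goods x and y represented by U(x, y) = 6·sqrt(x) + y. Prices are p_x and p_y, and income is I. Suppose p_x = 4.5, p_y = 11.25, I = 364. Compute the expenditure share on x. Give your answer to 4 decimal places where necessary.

share on x = 0.6954

MU_x = 3/√x, MU_y = 1. Tangency: 3/√x = p_x/p_y.
Solve: √x = 3·p_y/p_x, so x*(p_x,p_y) = (3·p_y/p_x)², and y* = (I − p_x·x*)/p_y.
Plugging in: x* = (3·11.25/4.5)² = 56.25, y* = 9.8556.
Expenditure on x: 4.5·56.25 = 253.125; share = 0.6954.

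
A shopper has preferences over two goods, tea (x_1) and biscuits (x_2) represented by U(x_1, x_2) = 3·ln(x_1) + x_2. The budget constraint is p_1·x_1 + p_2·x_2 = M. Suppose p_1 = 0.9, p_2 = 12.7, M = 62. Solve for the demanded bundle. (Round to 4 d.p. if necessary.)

x_1* = 42.3333, x_2* = 1.8819

Set MRS = p_1/p_2: (3/x_1)/1 = p_1/p_2.
So x_1*(p_1,p_2) = 3·p_2/p_1, independent of income; and x_2* = (M − 3·p_2)/p_2.
At the given prices: x_1* = 3·12.7/0.9 = 42.3333, and x_2* = 1.8819.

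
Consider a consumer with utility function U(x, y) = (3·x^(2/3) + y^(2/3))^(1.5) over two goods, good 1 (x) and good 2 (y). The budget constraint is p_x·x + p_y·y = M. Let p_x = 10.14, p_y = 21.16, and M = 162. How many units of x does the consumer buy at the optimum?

x* = 15.8416

Numerically y/x = 0.004076, so x* = 162/(10.14 + 21.16·0.004076) = 15.8416.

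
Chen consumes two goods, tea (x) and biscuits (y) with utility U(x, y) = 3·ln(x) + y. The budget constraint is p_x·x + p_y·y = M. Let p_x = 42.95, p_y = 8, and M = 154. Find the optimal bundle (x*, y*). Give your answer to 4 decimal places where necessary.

x* = 0.5588, y* = 16.25

MU_x = 3/x, MU_y = 1. Tangency: 3/x = p_x/p_y.
So x*(p_x,p_y) = 3·p_y/p_x, independent of income; and y* = (M − 3·p_y)/p_y.
At the given prices: x* = 3·8/42.95 = 0.5588, and y* = 16.25.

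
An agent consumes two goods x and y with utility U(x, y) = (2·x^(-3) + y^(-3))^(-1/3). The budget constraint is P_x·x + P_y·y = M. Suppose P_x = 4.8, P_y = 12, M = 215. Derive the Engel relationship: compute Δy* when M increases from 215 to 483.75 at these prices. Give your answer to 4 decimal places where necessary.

MU_x ∝ 2·x^(-4), MU_y ∝ y^(-4), so MRS = 2·(y/x)^(4) = P_x/P_y.
Solve for the ratio: y/x = [(1/2)·P_x/P_y]^(0.25).
Substitute y = (y/x)·x into the budget: x* = M/(P_x + P_y·(y/x)).
Numerically y/x = 0.66874, so x* = 215/(4.8 + 12·0.66874) = 16.7643 and y* = 0.66874·16.7643 = 11.211.
At M' = 483.75: y* = 25.2246. Change: 25.2246 − 11.211 = 14.0137.

Δy* = 14.0137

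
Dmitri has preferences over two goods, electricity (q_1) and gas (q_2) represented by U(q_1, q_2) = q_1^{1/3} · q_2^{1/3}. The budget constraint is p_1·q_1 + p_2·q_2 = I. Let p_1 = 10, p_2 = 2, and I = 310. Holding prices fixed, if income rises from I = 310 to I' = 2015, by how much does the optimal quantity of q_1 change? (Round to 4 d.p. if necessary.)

MU_q_1/MU_q_2 = (1/3·q_2)/(1/3·q_1); tangency sets this equal to p_1/p_2.
Rearranging, p_2·q_2 = p_1·q_1. Substituting into the budget gives p_1·q_1·(1 + 1) = I.
Demand: q_1*(p_1,p_2,I) = 0.5·I/p_1 and q_2* = 0.5·I/p_2.
At p_1=10, p_2=2, I=310: q_1* = 0.5·310/10 = 15.5.
At I' = 2015: q_1* = 100.75. Change: 100.75 − 15.5 = 85.25.

Δq_1* = 85.25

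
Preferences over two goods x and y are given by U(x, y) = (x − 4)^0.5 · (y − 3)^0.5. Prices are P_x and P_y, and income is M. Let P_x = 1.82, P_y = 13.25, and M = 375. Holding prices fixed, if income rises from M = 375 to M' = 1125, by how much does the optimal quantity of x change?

Δx* = 206.044

This is Cobb-Douglas in (x−4, y−3): tangency gives 0.5·P_y·(y−3) = 0.5·P_x·(x−4).
Substituting into the budget: x* = 4 + 0.5·(M − 4·P_x − 3·P_y)/P_x, and y* = 3 + 0.5·(…)/P_y.
Discretionary income = 375 − 4·1.82 − 3·13.25 = 327.97; x* = 4 + 0.5·327.97/1.82 = 94.1016.
At M' = 1125: x* = 300.1456. Change: 300.1456 − 94.1016 = 206.044.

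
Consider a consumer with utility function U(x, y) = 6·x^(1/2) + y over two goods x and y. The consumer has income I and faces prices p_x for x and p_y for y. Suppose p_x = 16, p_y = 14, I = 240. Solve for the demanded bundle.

x* = 6.8906, y* = 9.2679

Utility is quasi-linear in y; the FOC for x is 3/√x = p_x/p_y.
Thus x* = (3·p_y/p_x)² — independent of I — with the rest of income spent on y.
Plugging in: x* = (3·14/16)² = 6.8906, y* = 9.2679.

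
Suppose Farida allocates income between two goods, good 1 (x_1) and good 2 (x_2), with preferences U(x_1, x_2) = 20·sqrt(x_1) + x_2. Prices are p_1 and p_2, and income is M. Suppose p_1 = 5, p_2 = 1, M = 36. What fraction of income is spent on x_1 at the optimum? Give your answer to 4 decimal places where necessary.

Utility is quasi-linear in x_2; the FOC for x_1 is 10/√x_1 = p_1/p_2.
Solve: √x_1 = 10·p_2/p_1, so x_1*(p_1,p_2) = (10·p_2/p_1)², and x_2* = (M − p_1·x_1*)/p_2.
Plugging in: x_1* = (10·1/5)² = 4, x_2* = 16.
Expenditure on x_1: 5·4 = 20; share = 0.5556.

share on x_1 = 0.5556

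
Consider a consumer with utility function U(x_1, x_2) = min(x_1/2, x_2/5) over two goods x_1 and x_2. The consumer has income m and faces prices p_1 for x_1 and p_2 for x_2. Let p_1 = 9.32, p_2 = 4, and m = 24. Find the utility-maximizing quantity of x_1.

x_1* = 1.2422

Leontief preferences: the optimum is at the kink where x_1/2 = x_2/5, i.e. x_2 = (5/2)·x_1.
Budget: p_1·x_1 + p_2·(5/2)·x_1 = m, so (2·p_1 + 5·p_2)·x_1 = 2·m.
Demand: x_1*(p_1,p_2,m) = 2·m/(2·p_1 + 5·p_2), x_2* = 5·m/(2·p_1 + 5·p_2).
Here 2·9.32 + 5·4 = 38.64, giving x_1* = 1.2422.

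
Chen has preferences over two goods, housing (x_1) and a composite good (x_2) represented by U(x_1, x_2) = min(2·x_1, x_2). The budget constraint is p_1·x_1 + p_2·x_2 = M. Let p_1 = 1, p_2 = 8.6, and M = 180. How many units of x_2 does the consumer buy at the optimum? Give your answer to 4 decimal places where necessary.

With perfect complements, no substitution: consume in ratio x_1:x_2 = 1:2.
Budget: p_1·x_1 + p_2·2·x_1 = M, so (p_1 + 2·p_2)·x_1 = M.
Demand: x_1*(p_1,p_2,M) = M/(p_1 + 2·p_2), x_2* = 2·M/(p_1 + 2·p_2).
Here 1 + 2·8.6 = 18.2, giving x_2* = 19.7802.

x_2* = 19.7802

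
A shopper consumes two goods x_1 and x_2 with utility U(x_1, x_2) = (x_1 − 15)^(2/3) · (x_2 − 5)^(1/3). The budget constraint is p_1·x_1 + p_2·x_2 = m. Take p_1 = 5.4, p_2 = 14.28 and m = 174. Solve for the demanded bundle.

Let x_1' = x_1−15, x_2' = x_2−5. MRS = 2·x_2'/x_1' = p_1/p_2.
Substituting into the budget: x_1* = 15 + 2/3·(m − 15·p_1 − 5·p_2)/p_1, and x_2* = 5 + 1/3·(…)/p_2.
Discretionary income = 174 − 15·5.4 − 5·14.28 = 21.6; x_1* = 15 + 2/3·21.6/5.4 = 17.6667; x_2* = 5 + 1/3·21.6/14.28 = 5.5042.

x_1* = 17.6667, x_2* = 5.5042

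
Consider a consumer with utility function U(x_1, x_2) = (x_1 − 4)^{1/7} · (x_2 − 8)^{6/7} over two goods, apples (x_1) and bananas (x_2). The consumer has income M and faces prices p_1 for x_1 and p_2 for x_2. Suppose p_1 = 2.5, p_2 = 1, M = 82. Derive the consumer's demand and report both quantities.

Let x_1' = x_1−4, x_2' = x_2−8. MRS = (1/6)·x_2'/x_1' = p_1/p_2.
After buying the subsistence bundle (4, 8), a share 1/7 of the remaining income goes to x_1: x_1* = 4 + 1/7·(M − 4p_1 − 8p_2)/p_1.
Discretionary income = 82 − 4·2.5 − 8·1 = 64; x_1* = 4 + 1/7·64/2.5 = 7.6571; x_2* = 8 + 6/7·64/1 = 62.8571.

x_1* = 7.6571, x_2* = 62.8571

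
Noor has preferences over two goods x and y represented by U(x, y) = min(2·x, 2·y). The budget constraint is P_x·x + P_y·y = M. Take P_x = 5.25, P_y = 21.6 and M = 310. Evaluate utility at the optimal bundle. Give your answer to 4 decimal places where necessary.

V = 23.0912

Leontief preferences: the optimum is at the kink where x/2 = y/2, i.e. y = x.
Budget: P_x·x + P_y·x = M, so (2·P_x + 2·P_y)·x = 2·M.
Demand: x*(P_x,P_y,M) = 2·M/(2·P_x + 2·P_y), y* = 2·M/(2·P_x + 2·P_y).
Here 2·5.25 + 2·21.6 = 53.7, giving x* = 11.5456 and y* = 11.5456.
Utility at the optimum: U(11.5456, 11.5456) = 23.0912.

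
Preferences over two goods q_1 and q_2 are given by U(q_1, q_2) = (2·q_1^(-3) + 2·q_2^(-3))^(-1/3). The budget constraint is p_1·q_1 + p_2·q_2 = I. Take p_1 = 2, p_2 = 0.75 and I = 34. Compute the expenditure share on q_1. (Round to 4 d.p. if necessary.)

MU_q_1 ∝ 2·q_1^(-4), MU_q_2 ∝ 2·q_2^(-4), so MRS = (q_2/q_1)^(4) = p_1/p_2.
Hence q_2/q_1 = (p_1/p_2)^(1/(4)), i.e. raised to the 0.25 power.
With the ratio pinned down, the budget gives q_1* = I/(p_1 + p_2·(q_2/q_1)) and q_2* = (q_2/q_1)·q_1*.
Numerically q_2/q_1 = 1.277886, so q_1* = 34/(2 + 0.75·1.277886) = 11.4926 and q_2* = 1.277886·11.4926 = 14.6863.
Expenditure on q_1: 2·11.4926 = 22.9853; share = 0.676.

share on q_1 = 0.676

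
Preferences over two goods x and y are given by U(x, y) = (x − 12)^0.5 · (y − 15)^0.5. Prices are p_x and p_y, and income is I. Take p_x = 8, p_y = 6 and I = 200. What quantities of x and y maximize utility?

Let x' = x−12, y' = y−15. MRS = y'/x' = p_x/p_y.
Substituting into the budget: x* = 12 + 0.5·(I − 12·p_x − 15·p_y)/p_x, and y* = 15 + 0.5·(…)/p_y.
Discretionary income = 200 − 12·8 − 15·6 = 14; x* = 12 + 0.5·14/8 = 12.875; y* = 15 + 0.5·14/6 = 16.1667.

x* = 12.875, y* = 16.1667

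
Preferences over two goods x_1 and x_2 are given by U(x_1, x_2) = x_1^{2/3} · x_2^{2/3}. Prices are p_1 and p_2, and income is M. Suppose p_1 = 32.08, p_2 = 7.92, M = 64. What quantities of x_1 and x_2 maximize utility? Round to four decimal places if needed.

x_1* = 0.9975, x_2* = 4.0404

The MRS is x_2/x_1. Set MRS = p_1/p_2.
So 2/3·p_2·x_2 = 2/3·p_1·x_1; combined with the budget, a share 0.5 of income goes to x_1.
Demand: x_1*(p_1,p_2,M) = 0.5·M/p_1 and x_2* = 0.5·M/p_2.
At p_1=32.08, p_2=7.92, M=64: x_1* = 0.5·64/32.08 = 0.9975, x_2* = 4.0404.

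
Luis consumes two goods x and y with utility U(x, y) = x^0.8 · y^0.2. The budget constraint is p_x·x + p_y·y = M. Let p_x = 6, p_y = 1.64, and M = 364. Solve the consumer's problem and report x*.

x* = 48.5333

The MRS is 4·y/x. Set MRS = p_x/p_y.
So 0.8·p_y·y = 0.2·p_x·x; combined with the budget, a share 0.8 of income goes to x.
Demand: x*(p_x,p_y,M) = 0.8·M/p_x and y* = 0.2·M/p_y.
At p_x=6, p_y=1.64, M=364: x* = 0.8·364/6 = 48.5333.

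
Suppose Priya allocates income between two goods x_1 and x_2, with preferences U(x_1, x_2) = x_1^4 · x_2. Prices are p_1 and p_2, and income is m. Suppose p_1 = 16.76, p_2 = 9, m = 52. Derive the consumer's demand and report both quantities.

x_1* = 2.4821, x_2* = 1.1556

Tangency: MRS = 4·x_2/x_1 = p_1/p_2.
Rearranging, p_2·x_2 = (1/4)·p_1·x_1. Substituting into the budget gives p_1·x_1·(1 + (1/4)) = m.
Demand: x_1*(p_1,p_2,m) = 0.8·m/p_1 and x_2* = 0.2·m/p_2.
At p_1=16.76, p_2=9, m=52: x_1* = 0.8·52/16.76 = 2.4821, x_2* = 1.1556.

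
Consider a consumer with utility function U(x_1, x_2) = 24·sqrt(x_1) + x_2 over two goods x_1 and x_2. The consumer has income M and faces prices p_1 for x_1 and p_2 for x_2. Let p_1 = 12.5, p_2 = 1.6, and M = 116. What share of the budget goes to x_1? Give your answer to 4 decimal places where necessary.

share on x_1 = 0.2542

Thus x_1* = (12·p_2/p_1)² — independent of M — with the rest of income spent on x_2.
Plugging in: x_1* = (12·1.6/12.5)² = 2.3593, x_2* = 54.068.
Expenditure on x_1: 12.5·2.3593 = 29.4912; share = 0.2542.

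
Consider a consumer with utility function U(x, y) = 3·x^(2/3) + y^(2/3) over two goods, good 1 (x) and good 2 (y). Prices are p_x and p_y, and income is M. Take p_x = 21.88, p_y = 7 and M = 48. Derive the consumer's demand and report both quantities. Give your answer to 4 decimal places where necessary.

x* = 1.6109, y* = 1.822

Numerically y/x = 1.131056, so x* = 48/(21.88 + 7·1.131056) = 1.6109 and y* = 1.131056·1.6109 = 1.822.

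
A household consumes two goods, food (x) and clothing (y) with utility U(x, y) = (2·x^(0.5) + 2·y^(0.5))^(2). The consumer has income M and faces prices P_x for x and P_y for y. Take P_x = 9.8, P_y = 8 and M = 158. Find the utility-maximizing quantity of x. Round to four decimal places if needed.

Numerically y/x = 1.500625, so x* = 158/(9.8 + 8·1.500625) = 7.246.

x* = 7.246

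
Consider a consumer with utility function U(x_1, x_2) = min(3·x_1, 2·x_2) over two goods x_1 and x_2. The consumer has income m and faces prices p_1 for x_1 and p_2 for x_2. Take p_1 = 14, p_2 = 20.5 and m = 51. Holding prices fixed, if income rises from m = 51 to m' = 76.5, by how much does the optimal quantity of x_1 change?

Demand: x_1*(p_1,p_2,m) = 2·m/(2·p_1 + 3·p_2), x_2* = 3·m/(2·p_1 + 3·p_2).
Here 2·14 + 3·20.5 = 89.5, giving x_1* = 1.1397.
At m' = 76.5: x_1* = 1.7095. Change: 1.7095 − 1.1397 = 0.5698.

Δx_1* = 0.5698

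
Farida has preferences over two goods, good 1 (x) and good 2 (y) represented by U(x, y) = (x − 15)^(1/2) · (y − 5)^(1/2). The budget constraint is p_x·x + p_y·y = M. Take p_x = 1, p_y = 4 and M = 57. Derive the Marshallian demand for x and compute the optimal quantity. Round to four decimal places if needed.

x* = 26

MRS = (y−5)/(x−15). Tangency with p_x/p_y gives y−5 = (p_x/p_y)·(x−15).
After buying the subsistence bundle (15, 5), a share 0.5 of the remaining income goes to x: x* = 15 + 0.5·(M − 15p_x − 5p_y)/p_x.
Discretionary income = 57 − 15·1 − 5·4 = 22; x* = 15 + 0.5·22/1 = 26.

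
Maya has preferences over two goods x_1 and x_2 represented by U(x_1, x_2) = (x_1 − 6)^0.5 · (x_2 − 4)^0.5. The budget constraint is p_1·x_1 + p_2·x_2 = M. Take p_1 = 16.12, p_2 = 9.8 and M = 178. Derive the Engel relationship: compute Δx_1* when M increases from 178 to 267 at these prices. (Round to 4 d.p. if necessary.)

Substituting into the budget: x_1* = 6 + 0.5·(M − 6·p_1 − 4·p_2)/p_1, and x_2* = 4 + 0.5·(…)/p_2.
Discretionary income = 178 − 6·16.12 − 4·9.8 = 42.08; x_1* = 6 + 0.5·42.08/16.12 = 7.3052.
At M' = 267: x_1* = 10.0658. Change: 10.0658 − 7.3052 = 2.7605.

Δx_1* = 2.7605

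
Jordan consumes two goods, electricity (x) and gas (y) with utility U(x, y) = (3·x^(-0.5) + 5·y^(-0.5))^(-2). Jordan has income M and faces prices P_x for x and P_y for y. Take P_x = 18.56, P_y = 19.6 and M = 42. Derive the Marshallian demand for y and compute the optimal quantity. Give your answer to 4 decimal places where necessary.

MRS = MU_x/MU_y = (3/5)·(y/x)^(1.5). Set equal to P_x/P_y.
Hence y/x = ((5/3)·P_x/P_y)^(1/(1.5)), i.e. raised to the 2/3 power.
With the ratio pinned down, the budget gives x* = M/(P_x + P_y·(y/x)) and y* = (y/x)·x*.
Numerically y/x = 1.355544, so x* = 42/(18.56 + 19.6·1.355544) = 0.9307 and y* = 1.355544·0.9307 = 1.2616.

y* = 1.2616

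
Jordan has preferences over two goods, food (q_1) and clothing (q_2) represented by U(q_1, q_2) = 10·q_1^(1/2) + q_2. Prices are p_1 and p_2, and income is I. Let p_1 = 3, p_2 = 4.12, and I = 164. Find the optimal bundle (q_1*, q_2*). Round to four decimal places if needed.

Solve: √q_1 = 5·p_2/p_1, so q_1*(p_1,p_2) = (5·p_2/p_1)², and q_2* = (I − p_1·q_1*)/p_2.
Plugging in: q_1* = (5·4.12/3)² = 47.1511, q_2* = 5.4725.

q_1* = 47.1511, q_2* = 5.4725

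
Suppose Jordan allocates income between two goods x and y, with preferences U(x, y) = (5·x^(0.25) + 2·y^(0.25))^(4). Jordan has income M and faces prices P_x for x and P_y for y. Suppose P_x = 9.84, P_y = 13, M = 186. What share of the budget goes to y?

share on y = 0.2117

With the ratio pinned down, the budget gives x* = M/(P_x + P_y·(y/x)) and y* = (y/x)·x*.
Numerically y/x = 0.203305, so x* = 186/(9.84 + 13·0.203305) = 14.9003 and y* = 0.203305·14.9003 = 3.0293.
Expenditure on y: 13·3.0293 = 39.3811; share = 0.2117.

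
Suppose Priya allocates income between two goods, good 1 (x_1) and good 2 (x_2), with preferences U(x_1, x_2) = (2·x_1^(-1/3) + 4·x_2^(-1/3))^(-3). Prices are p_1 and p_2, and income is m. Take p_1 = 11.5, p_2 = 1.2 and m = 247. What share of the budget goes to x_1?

share on x_1 = 0.5113

MRS = MU_x_1/MU_x_2 = (1/2)·(x_2/x_1)^(4/3). Set equal to p_1/p_2.
Hence x_2/x_1 = (2·p_1/p_2)^(1/(4/3)), i.e. raised to the 0.75 power.
Substitute x_2 = (x_2/x_1)·x_1 into the budget: x_1* = m/(p_1 + p_2·(x_2/x_1)).
Numerically x_2/x_1 = 9.160305, so x_1* = 247/(11.5 + 1.2·9.160305) = 10.9815 and x_2* = 9.160305·10.9815 = 100.5939.
Expenditure on x_1: 11.5·10.9815 = 126.2873; share = 0.5113.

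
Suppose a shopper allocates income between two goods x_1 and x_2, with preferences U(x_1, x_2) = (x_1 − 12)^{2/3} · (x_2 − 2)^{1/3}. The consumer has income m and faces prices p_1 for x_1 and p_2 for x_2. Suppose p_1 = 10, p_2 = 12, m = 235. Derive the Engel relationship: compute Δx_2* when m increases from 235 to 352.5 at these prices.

Δx_2* = 3.2639

This is Cobb-Douglas in (x_1−12, x_2−2): tangency gives 2/3·p_2·(x_2−2) = 1/3·p_1·(x_1−12).
Substituting into the budget: x_1* = 12 + 2/3·(m − 12·p_1 − 2·p_2)/p_1, and x_2* = 2 + 1/3·(…)/p_2.
Discretionary income = 235 − 12·10 − 2·12 = 91; x_2* = 2 + 1/3·91/12 = 4.5278.
At m' = 352.5: x_2* = 7.7917. Change: 7.7917 − 4.5278 = 3.2639.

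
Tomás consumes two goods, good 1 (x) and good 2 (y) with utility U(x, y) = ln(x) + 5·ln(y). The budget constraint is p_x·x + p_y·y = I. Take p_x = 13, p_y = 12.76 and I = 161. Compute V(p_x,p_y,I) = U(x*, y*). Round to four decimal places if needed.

The MRS is (1/5)·y/x. Set MRS = p_x/p_y.
Rearranging, p_y·y = 5·p_x·x. Substituting into the budget gives p_x·x·(1 + 5) = I.
Demand: x*(p_x,p_y,I) = 1/6·I/p_x and y* = 5/6·I/p_y.
At p_x=13, p_y=12.76, I=161: x* = 1/6·161/13 = 2.0641, y* = 10.5146.
Utility at the optimum: U(2.0641, 10.5146) = 12.4885.

V = 12.4885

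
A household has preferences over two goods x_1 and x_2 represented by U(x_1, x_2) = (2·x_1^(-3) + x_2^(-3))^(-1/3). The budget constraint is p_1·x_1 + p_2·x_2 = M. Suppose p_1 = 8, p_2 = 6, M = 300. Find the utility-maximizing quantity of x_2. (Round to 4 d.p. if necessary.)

MRS = MU_x_1/MU_x_2 = 2·(x_2/x_1)^(4). Set equal to p_1/p_2.
Hence x_2/x_1 = ((1/2)·p_1/p_2)^(1/(4)), i.e. raised to the 0.25 power.
With the ratio pinned down, the budget gives x_1* = M/(p_1 + p_2·(x_2/x_1)) and x_2* = (x_2/x_1)·x_1*.
Numerically x_2/x_1 = 0.903602, so x_1* = 300/(8 + 6·0.903602) = 22.352 and x_2* = 0.903602·22.352 = 20.1973.

x_2* = 20.1973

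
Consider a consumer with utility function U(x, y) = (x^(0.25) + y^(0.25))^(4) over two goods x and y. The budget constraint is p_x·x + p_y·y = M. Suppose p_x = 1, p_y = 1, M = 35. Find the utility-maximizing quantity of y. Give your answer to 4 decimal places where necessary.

y* = 17.5

From the CES first-order condition, (y/x)^(0.75) = p_x/p_y.
Hence y/x = (p_x/p_y)^(1/(0.75)), i.e. raised to the 4/3 power.
With the ratio pinned down, the budget gives x* = M/(p_x + p_y·(y/x)) and y* = (y/x)·x*.
Numerically y/x = 1, so x* = 35/(1 + 1·1) = 17.5 and y* = 1·17.5 = 17.5.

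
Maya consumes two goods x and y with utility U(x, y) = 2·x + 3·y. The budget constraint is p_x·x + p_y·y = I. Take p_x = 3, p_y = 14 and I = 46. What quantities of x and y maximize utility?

Perfect substitutes: compare marginal utility per dollar. 2/p_x vs 3/p_y → 0.6667 vs 0.2143.
x gives more utility per dollar, so spend all income on x: x* = I/p_x, y* = 0.
Numerically: x* = 15.3333, y* = 0.

x* = 15.3333, y* = 0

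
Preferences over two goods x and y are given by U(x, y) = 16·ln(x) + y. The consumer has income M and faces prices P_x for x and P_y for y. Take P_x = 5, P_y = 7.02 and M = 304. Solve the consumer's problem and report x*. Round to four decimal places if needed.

x* = 22.464

MU_x = 16/x, MU_y = 1. Tangency: 16/x = P_x/P_y.
So x*(P_x,P_y) = 16·P_y/P_x, independent of income; and y* = (M − 16·P_y)/P_y.
At the given prices: x* = 16·7.02/5 = 22.464.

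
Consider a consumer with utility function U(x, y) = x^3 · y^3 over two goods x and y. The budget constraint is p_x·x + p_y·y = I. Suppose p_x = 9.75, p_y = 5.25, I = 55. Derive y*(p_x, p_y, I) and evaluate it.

Tangency: MRS = y/x = p_x/p_y.
Rearranging, p_y·y = p_x·x. Substituting into the budget gives p_x·x·(1 + 1) = I.
Demand: x*(p_x,p_y,I) = 0.5·I/p_x and y* = 0.5·I/p_y.
At p_x=9.75, p_y=5.25, I=55: y* = 0.5·55/5.25 = 5.2381.

y* = 5.2381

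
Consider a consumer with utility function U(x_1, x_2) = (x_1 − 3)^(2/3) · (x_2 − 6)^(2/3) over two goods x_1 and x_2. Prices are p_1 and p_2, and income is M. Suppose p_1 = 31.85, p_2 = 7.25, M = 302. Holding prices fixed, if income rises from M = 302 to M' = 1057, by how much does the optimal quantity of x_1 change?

Let x_1' = x_1−3, x_2' = x_2−6. MRS = x_2'/x_1' = p_1/p_2.
After buying the subsistence bundle (3, 6), a share 0.5 of the remaining income goes to x_1: x_1* = 3 + 0.5·(M − 3p_1 − 6p_2)/p_1.
Discretionary income = 302 − 3·31.85 − 6·7.25 = 162.95; x_1* = 3 + 0.5·162.95/31.85 = 5.5581.
At M' = 1057: x_1* = 17.4105. Change: 17.4105 − 5.5581 = 11.8524.

Δx_1* = 11.8524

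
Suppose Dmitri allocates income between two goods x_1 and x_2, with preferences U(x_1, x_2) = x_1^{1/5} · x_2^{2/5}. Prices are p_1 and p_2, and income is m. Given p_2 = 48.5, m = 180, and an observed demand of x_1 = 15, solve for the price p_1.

The MRS is (1/2)·x_2/x_1. Set MRS = p_1/p_2.
Rearranging, p_2·x_2 = 2·p_1·x_1. Substituting into the budget gives p_1·x_1·(1 + 2) = m.
Demand: x_1*(p_1,p_2,m) = 1/3·m/p_1 and x_2* = 2/3·m/p_2.
Set x_1* = 15 in the demand function and solve for p_1: p_1 = 4.

p_1 = 4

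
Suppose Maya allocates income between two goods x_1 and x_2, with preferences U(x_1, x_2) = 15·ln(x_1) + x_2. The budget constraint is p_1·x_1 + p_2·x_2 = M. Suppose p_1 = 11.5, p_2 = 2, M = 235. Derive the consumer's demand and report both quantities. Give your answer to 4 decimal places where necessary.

x_1* = 2.6087, x_2* = 102.5

Set MRS = p_1/p_2: (15/x_1)/1 = p_1/p_2.
So x_1*(p_1,p_2) = 15·p_2/p_1, independent of income; and x_2* = (M − 15·p_2)/p_2.
At the given prices: x_1* = 15·2/11.5 = 2.6087, and x_2* = 102.5.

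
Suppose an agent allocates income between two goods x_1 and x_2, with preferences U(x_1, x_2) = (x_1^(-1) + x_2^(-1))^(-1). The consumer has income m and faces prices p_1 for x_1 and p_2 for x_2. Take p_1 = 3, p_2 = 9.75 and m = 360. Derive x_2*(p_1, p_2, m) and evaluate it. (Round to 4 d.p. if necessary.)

From the CES first-order condition, (x_2/x_1)^(2) = p_1/p_2.
Solve for the ratio: x_2/x_1 = [p_1/p_2]^(0.5).
With the ratio pinned down, the budget gives x_1* = m/(p_1 + p_2·(x_2/x_1)) and x_2* = (x_2/x_1)·x_1*.
Numerically x_2/x_1 = 0.5547, so x_1* = 360/(3 + 9.75·0.5547) = 42.8147 and x_2* = 0.5547·42.8147 = 23.7493.

x_2* = 23.7493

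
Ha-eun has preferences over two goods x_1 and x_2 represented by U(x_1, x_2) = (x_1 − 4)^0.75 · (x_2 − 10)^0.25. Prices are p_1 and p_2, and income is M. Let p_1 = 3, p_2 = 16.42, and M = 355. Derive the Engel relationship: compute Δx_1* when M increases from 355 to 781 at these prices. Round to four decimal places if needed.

After buying the subsistence bundle (4, 10), a share 0.75 of the remaining income goes to x_1: x_1* = 4 + 0.75·(M − 4p_1 − 10p_2)/p_1.
Discretionary income = 355 − 4·3 − 10·16.42 = 178.8; x_1* = 4 + 0.75·178.8/3 = 48.7.
At M' = 781: x_1* = 155.2. Change: 155.2 − 48.7 = 106.5.

Δx_1* = 106.5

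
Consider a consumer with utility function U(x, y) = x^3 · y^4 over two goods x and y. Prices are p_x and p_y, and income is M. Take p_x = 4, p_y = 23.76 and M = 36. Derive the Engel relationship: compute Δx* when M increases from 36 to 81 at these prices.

Δx* = 4.8214

Demand: x*(p_x,p_y,M) = 3/7·M/p_x and y* = 4/7·M/p_y.
At p_x=4, p_y=23.76, M=36: x* = 3/7·36/4 = 3.8571.
At M' = 81: x* = 8.6786. Change: 8.6786 − 3.8571 = 4.8214.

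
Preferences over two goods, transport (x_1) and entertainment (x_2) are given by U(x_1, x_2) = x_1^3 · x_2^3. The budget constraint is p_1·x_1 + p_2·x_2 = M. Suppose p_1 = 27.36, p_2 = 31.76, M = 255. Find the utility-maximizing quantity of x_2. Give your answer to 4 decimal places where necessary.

Tangency: MRS = x_2/x_1 = p_1/p_2.
So 3·p_2·x_2 = 3·p_1·x_1; combined with the budget, a share 0.5 of income goes to x_1.
Demand: x_1*(p_1,p_2,M) = 0.5·M/p_1 and x_2* = 0.5·M/p_2.
At p_1=27.36, p_2=31.76, M=255: x_2* = 0.5·255/31.76 = 4.0145.

x_2* = 4.0145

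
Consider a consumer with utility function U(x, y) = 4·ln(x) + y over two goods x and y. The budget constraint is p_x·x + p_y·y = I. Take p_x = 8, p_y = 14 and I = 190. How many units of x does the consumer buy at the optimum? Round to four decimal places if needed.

MU_x = 4/x, MU_y = 1. Tangency: 4/x = p_x/p_y.
So x*(p_x,p_y) = 4·p_y/p_x, independent of income; and y* = (I − 4·p_y)/p_y.
At the given prices: x* = 4·14/8 = 7.

x* = 7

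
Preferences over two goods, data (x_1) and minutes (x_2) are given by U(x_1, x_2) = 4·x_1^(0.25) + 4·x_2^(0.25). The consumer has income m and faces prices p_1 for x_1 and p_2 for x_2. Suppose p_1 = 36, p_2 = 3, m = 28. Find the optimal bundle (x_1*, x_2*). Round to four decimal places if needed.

x_1* = 0.2364, x_2* = 6.496

Substitute x_2 = (x_2/x_1)·x_1 into the budget: x_1* = m/(p_1 + p_2·(x_2/x_1)).
Numerically x_2/x_1 = 27.473142, so x_1* = 28/(36 + 3·27.473142) = 0.2364 and x_2* = 27.473142·0.2364 = 6.496.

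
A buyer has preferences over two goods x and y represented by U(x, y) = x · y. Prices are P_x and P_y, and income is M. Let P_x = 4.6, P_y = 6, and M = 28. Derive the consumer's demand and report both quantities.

x* = 3.0435, y* = 2.3333

The MRS is y/x. Set MRS = P_x/P_y.
So P_y·y = P_x·x; combined with the budget, a share 0.5 of income goes to x.
Demand: x*(P_x,P_y,M) = 0.5·M/P_x and y* = 0.5·M/P_y.
At P_x=4.6, P_y=6, M=28: x* = 0.5·28/4.6 = 3.0435, y* = 2.3333.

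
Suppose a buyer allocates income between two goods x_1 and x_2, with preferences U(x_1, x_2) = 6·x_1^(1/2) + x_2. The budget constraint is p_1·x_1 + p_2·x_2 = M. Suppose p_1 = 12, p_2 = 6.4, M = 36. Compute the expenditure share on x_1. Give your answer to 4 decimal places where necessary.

share on x_1 = 0.8533

Solve: √x_1 = 3·p_2/p_1, so x_1*(p_1,p_2) = (3·p_2/p_1)², and x_2* = (M − p_1·x_1*)/p_2.
Plugging in: x_1* = (3·6.4/12)² = 2.56, x_2* = 0.825.
Expenditure on x_1: 12·2.56 = 30.72; share = 0.8533.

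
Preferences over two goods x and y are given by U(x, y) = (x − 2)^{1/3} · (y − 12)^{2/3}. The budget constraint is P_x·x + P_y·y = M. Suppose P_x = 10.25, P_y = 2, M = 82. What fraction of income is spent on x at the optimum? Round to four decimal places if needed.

Discretionary income = 82 − 2·10.25 − 12·2 = 37.5; x* = 2 + 1/3·37.5/10.25 = 3.2195; y* = 12 + 2/3·37.5/2 = 24.5.
Expenditure on x: 10.25·3.2195 = 33; share = 0.4024.

share on x = 0.4024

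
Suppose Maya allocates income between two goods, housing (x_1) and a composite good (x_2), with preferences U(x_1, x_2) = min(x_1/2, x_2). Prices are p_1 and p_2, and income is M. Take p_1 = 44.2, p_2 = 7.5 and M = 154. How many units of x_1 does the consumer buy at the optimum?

With perfect complements, no substitution: consume in ratio x_1:x_2 = 2:1.
Budget: p_1·x_1 + p_2·(1/2)·x_1 = M, so (2·p_1 + p_2)·x_1 = 2·M.
Demand: x_1*(p_1,p_2,M) = 2·M/(2·p_1 + p_2), x_2* = M/(2·p_1 + p_2).
Here 2·44.2 + 7.5 = 95.9, giving x_1* = 3.2117.

x_1* = 3.2117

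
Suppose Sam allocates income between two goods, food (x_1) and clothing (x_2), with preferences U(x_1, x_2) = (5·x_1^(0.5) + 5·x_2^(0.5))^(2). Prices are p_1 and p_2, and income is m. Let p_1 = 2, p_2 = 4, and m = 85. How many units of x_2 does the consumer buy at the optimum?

MRS = MU_x_1/MU_x_2 = (x_2/x_1)^(0.5). Set equal to p_1/p_2.
Hence x_2/x_1 = (p_1/p_2)^(1/(0.5)), i.e. raised to the 2 power.
Substitute x_2 = (x_2/x_1)·x_1 into the budget: x_1* = m/(p_1 + p_2·(x_2/x_1)).
Numerically x_2/x_1 = 0.25, so x_1* = 85/(2 + 4·0.25) = 28.3333 and x_2* = 0.25·28.3333 = 7.0833.

x_2* = 7.0833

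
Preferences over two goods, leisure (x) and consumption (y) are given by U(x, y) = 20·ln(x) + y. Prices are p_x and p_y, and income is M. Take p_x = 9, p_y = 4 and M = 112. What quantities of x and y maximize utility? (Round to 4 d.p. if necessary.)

x* = 8.8889, y* = 8

MU_x = 20/x, MU_y = 1. Tangency: 20/x = p_x/p_y.
So x*(p_x,p_y) = 20·p_y/p_x, independent of income; and y* = (M − 20·p_y)/p_y.
At the given prices: x* = 20·4/9 = 8.8889, and y* = 8.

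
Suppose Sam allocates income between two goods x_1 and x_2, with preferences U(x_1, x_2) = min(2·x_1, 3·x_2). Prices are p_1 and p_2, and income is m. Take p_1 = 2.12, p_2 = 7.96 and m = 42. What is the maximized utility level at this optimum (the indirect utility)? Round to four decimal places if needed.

Leontief preferences: the optimum is at the kink where x_1/3 = x_2/2, i.e. x_2 = (2/3)·x_1.
Budget: p_1·x_1 + p_2·(2/3)·x_1 = m, so (3·p_1 + 2·p_2)·x_1 = 3·m.
Demand: x_1*(p_1,p_2,m) = 3·m/(3·p_1 + 2·p_2), x_2* = 2·m/(3·p_1 + 2·p_2).
Here 3·2.12 + 2·7.96 = 22.28, giving x_1* = 5.6553 and x_2* = 3.7702.
Utility at the optimum: U(5.6553, 3.7702) = 11.3106.

V = 11.3106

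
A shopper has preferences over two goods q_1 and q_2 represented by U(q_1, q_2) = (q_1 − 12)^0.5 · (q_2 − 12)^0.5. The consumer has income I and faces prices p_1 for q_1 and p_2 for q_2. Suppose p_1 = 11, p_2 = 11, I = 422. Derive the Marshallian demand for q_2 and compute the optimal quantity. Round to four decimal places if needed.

q_2* = 19.1818

MRS = (q_2−12)/(q_1−12). Tangency with p_1/p_2 gives q_2−12 = (p_1/p_2)·(q_1−12).
Substituting into the budget: q_1* = 12 + 0.5·(I − 12·p_1 − 12·p_2)/p_1, and q_2* = 12 + 0.5·(…)/p_2.
Discretionary income = 422 − 12·11 − 12·11 = 158; q_2* = 12 + 0.5·158/11 = 19.1818.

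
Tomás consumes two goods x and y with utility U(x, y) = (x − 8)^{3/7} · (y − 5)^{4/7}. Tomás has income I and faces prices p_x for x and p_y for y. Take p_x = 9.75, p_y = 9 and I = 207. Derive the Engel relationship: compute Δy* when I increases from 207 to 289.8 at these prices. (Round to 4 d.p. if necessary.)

Let x' = x−8, y' = y−5. MRS = (3/4)·y'/x' = p_x/p_y.
Substituting into the budget: x* = 8 + 3/7·(I − 8·p_x − 5·p_y)/p_x, and y* = 5 + 4/7·(…)/p_y.
Discretionary income = 207 − 8·9.75 − 5·9 = 84; y* = 5 + 4/7·84/9 = 10.3333.
At I' = 289.8: y* = 15.5905. Change: 15.5905 − 10.3333 = 5.2571.

Δy* = 5.2571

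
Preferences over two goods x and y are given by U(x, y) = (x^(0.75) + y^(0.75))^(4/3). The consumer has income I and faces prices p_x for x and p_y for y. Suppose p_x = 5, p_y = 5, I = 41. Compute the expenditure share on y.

share on y = 0.5

MRS = MU_x/MU_y = (y/x)^(0.25). Set equal to p_x/p_y.
Hence y/x = (p_x/p_y)^(1/(0.25)), i.e. raised to the 4 power.
Substitute y = (y/x)·x into the budget: x* = I/(p_x + p_y·(y/x)).
Numerically y/x = 1, so x* = 41/(5 + 5·1) = 4.1 and y* = 1·4.1 = 4.1.
Expenditure on y: 5·4.1 = 20.5; share = 0.5.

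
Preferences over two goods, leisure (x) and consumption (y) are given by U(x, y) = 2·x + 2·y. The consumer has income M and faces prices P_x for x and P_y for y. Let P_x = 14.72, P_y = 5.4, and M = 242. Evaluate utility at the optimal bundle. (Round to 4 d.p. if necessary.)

V = 89.6296

Numerically: x* = 0, y* = 44.8148.
Utility at the optimum: U(0, 44.8148) = 89.6296.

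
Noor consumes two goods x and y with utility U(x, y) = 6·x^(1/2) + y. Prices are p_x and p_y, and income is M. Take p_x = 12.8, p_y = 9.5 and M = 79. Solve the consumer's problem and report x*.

x* = 4.9576

Utility is quasi-linear in y; the FOC for x is 3/√x = p_x/p_y.
Thus x* = (3·p_y/p_x)² — independent of M — with the rest of income spent on y.
Plugging in: x* = (3·9.5/12.8)² = 4.9576.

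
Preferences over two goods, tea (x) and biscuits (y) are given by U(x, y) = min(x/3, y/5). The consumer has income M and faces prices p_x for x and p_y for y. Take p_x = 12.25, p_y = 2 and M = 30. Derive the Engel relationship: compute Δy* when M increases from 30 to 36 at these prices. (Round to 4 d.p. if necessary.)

Leontief preferences: the optimum is at the kink where x/3 = y/5, i.e. y = (5/3)·x.
Budget: p_x·x + p_y·(5/3)·x = M, so (3·p_x + 5·p_y)·x = 3·M.
Demand: x*(p_x,p_y,M) = 3·M/(3·p_x + 5·p_y), y* = 5·M/(3·p_x + 5·p_y).
Here 3·12.25 + 5·2 = 46.75, giving y* = 3.2086.
At M' = 36: y* = 3.8503. Change: 3.8503 − 3.2086 = 0.6417.

Δy* = 0.6417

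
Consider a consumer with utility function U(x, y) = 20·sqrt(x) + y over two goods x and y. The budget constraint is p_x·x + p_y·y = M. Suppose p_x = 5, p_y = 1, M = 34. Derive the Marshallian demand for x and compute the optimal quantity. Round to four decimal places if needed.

x* = 4

Utility is quasi-linear in y; the FOC for x is 10/√x = p_x/p_y.
Solve: √x = 10·p_y/p_x, so x*(p_x,p_y) = (10·p_y/p_x)², and y* = (M − p_x·x*)/p_y.
Plugging in: x* = (10·1/5)² = 4.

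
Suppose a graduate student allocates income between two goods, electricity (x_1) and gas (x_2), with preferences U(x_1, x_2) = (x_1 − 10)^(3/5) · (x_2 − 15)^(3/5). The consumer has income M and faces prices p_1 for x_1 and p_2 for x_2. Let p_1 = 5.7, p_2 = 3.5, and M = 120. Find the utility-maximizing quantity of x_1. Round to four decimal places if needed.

x_1* = 10.9211

Substituting into the budget: x_1* = 10 + 0.5·(M − 10·p_1 − 15·p_2)/p_1, and x_2* = 15 + 0.5·(…)/p_2.
Discretionary income = 120 − 10·5.7 − 15·3.5 = 10.5; x_1* = 10 + 0.5·10.5/5.7 = 10.9211.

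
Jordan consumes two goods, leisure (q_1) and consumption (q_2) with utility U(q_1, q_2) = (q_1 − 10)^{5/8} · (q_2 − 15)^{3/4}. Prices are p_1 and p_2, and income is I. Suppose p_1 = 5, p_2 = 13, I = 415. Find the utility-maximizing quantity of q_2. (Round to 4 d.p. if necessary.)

MRS = (5/6)·(q_2−15)/(q_1−10). Tangency with p_1/p_2 gives q_2−15 = (6/5)·(p_1/p_2)·(q_1−10).
After buying the subsistence bundle (10, 15), a share 5/11 of the remaining income goes to q_1: q_1* = 10 + 5/11·(I − 10p_1 − 15p_2)/p_1.
Discretionary income = 415 − 10·5 − 15·13 = 170; q_2* = 15 + 6/11·170/13 = 22.1329.

q_2* = 22.1329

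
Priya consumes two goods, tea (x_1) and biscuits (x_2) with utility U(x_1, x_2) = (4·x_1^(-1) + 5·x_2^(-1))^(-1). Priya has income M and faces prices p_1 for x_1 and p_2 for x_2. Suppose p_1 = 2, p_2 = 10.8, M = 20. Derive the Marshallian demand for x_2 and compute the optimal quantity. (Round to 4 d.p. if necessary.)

MRS = MU_x_1/MU_x_2 = (4/5)·(x_2/x_1)^(2). Set equal to p_1/p_2.
Solve for the ratio: x_2/x_1 = [(5/4)·p_1/p_2]^(0.5).
Substitute x_2 = (x_2/x_1)·x_1 into the budget: x_1* = M/(p_1 + p_2·(x_2/x_1)).
Numerically x_2/x_1 = 0.481125, so x_1* = 20/(2 + 10.8·0.481125) = 2.7793 and x_2* = 0.481125·2.7793 = 1.3372.

x_2* = 1.3372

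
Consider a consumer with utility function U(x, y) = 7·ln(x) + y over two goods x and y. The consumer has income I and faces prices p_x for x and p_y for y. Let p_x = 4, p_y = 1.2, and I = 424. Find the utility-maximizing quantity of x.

Set MRS = p_x/p_y: (7/x)/1 = p_x/p_y.
So x*(p_x,p_y) = 7·p_y/p_x, independent of income; and y* = (I − 7·p_y)/p_y.
At the given prices: x* = 7·1.2/4 = 2.1.

x* = 2.1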